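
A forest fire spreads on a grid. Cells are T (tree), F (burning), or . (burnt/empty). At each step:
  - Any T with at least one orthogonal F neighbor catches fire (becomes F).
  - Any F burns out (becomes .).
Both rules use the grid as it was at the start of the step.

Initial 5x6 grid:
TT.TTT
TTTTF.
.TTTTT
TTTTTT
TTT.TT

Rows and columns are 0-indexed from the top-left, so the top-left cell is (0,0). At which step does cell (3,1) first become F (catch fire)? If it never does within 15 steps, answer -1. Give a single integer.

Step 1: cell (3,1)='T' (+3 fires, +1 burnt)
Step 2: cell (3,1)='T' (+6 fires, +3 burnt)
Step 3: cell (3,1)='T' (+5 fires, +6 burnt)
Step 4: cell (3,1)='T' (+5 fires, +5 burnt)
Step 5: cell (3,1)='F' (+3 fires, +5 burnt)
  -> target ignites at step 5
Step 6: cell (3,1)='.' (+2 fires, +3 burnt)
Step 7: cell (3,1)='.' (+1 fires, +2 burnt)
Step 8: cell (3,1)='.' (+0 fires, +1 burnt)
  fire out at step 8

5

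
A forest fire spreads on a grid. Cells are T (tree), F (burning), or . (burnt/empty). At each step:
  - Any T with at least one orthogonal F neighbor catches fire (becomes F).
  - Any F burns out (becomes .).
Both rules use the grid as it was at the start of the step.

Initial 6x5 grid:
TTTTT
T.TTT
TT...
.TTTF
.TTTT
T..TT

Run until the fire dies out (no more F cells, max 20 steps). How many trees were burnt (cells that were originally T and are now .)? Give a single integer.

Step 1: +2 fires, +1 burnt (F count now 2)
Step 2: +3 fires, +2 burnt (F count now 3)
Step 3: +3 fires, +3 burnt (F count now 3)
Step 4: +2 fires, +3 burnt (F count now 2)
Step 5: +1 fires, +2 burnt (F count now 1)
Step 6: +1 fires, +1 burnt (F count now 1)
Step 7: +1 fires, +1 burnt (F count now 1)
Step 8: +1 fires, +1 burnt (F count now 1)
Step 9: +1 fires, +1 burnt (F count now 1)
Step 10: +2 fires, +1 burnt (F count now 2)
Step 11: +2 fires, +2 burnt (F count now 2)
Step 12: +1 fires, +2 burnt (F count now 1)
Step 13: +0 fires, +1 burnt (F count now 0)
Fire out after step 13
Initially T: 21, now '.': 29
Total burnt (originally-T cells now '.'): 20

Answer: 20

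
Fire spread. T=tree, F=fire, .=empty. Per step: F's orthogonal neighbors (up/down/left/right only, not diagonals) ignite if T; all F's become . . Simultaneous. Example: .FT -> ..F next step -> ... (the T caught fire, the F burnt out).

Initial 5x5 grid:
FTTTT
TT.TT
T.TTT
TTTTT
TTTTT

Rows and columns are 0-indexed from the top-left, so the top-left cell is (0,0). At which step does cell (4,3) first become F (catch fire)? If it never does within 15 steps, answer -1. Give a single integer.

Step 1: cell (4,3)='T' (+2 fires, +1 burnt)
Step 2: cell (4,3)='T' (+3 fires, +2 burnt)
Step 3: cell (4,3)='T' (+2 fires, +3 burnt)
Step 4: cell (4,3)='T' (+4 fires, +2 burnt)
Step 5: cell (4,3)='T' (+4 fires, +4 burnt)
Step 6: cell (4,3)='T' (+4 fires, +4 burnt)
Step 7: cell (4,3)='F' (+2 fires, +4 burnt)
  -> target ignites at step 7
Step 8: cell (4,3)='.' (+1 fires, +2 burnt)
Step 9: cell (4,3)='.' (+0 fires, +1 burnt)
  fire out at step 9

7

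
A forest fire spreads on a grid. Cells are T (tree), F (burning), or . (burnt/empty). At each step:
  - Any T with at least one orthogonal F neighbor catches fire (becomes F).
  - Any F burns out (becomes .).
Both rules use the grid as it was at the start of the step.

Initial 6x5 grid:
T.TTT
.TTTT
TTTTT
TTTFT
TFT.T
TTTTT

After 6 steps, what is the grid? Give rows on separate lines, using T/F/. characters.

Step 1: 7 trees catch fire, 2 burn out
  T.TTT
  .TTTT
  TTTFT
  TFF.F
  F.F.T
  TFTTT
Step 2: 8 trees catch fire, 7 burn out
  T.TTT
  .TTFT
  TFF.F
  F....
  ....F
  F.FTT
Step 3: 7 trees catch fire, 8 burn out
  T.TFT
  .FF.F
  F....
  .....
  .....
  ...FF
Step 4: 2 trees catch fire, 7 burn out
  T.F.F
  .....
  .....
  .....
  .....
  .....
Step 5: 0 trees catch fire, 2 burn out
  T....
  .....
  .....
  .....
  .....
  .....
Step 6: 0 trees catch fire, 0 burn out
  T....
  .....
  .....
  .....
  .....
  .....

T....
.....
.....
.....
.....
.....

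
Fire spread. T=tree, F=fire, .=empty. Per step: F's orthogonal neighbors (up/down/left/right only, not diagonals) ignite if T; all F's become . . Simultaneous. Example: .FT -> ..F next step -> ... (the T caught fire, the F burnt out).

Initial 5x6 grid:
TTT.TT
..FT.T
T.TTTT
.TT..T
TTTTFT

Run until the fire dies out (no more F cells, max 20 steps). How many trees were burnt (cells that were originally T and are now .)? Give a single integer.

Step 1: +5 fires, +2 burnt (F count now 5)
Step 2: +5 fires, +5 burnt (F count now 5)
Step 3: +5 fires, +5 burnt (F count now 5)
Step 4: +2 fires, +5 burnt (F count now 2)
Step 5: +1 fires, +2 burnt (F count now 1)
Step 6: +1 fires, +1 burnt (F count now 1)
Step 7: +0 fires, +1 burnt (F count now 0)
Fire out after step 7
Initially T: 20, now '.': 29
Total burnt (originally-T cells now '.'): 19

Answer: 19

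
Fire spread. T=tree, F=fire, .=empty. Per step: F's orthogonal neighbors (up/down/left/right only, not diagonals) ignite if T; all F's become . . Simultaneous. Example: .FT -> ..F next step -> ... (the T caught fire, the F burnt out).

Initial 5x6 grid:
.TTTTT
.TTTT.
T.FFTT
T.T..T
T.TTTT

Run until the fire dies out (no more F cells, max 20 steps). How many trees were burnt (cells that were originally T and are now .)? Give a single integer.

Step 1: +4 fires, +2 burnt (F count now 4)
Step 2: +6 fires, +4 burnt (F count now 6)
Step 3: +4 fires, +6 burnt (F count now 4)
Step 4: +3 fires, +4 burnt (F count now 3)
Step 5: +0 fires, +3 burnt (F count now 0)
Fire out after step 5
Initially T: 20, now '.': 27
Total burnt (originally-T cells now '.'): 17

Answer: 17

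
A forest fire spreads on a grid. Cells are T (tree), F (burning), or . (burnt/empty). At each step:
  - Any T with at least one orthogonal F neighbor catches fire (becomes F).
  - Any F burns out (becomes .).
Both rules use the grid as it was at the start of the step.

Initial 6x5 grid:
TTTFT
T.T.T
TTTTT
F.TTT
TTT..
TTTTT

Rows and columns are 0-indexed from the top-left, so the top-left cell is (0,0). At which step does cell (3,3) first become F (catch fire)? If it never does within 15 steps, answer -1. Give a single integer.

Step 1: cell (3,3)='T' (+4 fires, +2 burnt)
Step 2: cell (3,3)='T' (+7 fires, +4 burnt)
Step 3: cell (3,3)='T' (+5 fires, +7 burnt)
Step 4: cell (3,3)='T' (+4 fires, +5 burnt)
Step 5: cell (3,3)='F' (+2 fires, +4 burnt)
  -> target ignites at step 5
Step 6: cell (3,3)='.' (+1 fires, +2 burnt)
Step 7: cell (3,3)='.' (+0 fires, +1 burnt)
  fire out at step 7

5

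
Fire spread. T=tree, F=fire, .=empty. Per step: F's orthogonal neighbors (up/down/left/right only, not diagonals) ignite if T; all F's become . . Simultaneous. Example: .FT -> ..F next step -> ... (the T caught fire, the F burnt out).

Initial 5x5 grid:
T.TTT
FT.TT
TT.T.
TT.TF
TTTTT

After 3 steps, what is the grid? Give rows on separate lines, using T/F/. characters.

Step 1: 5 trees catch fire, 2 burn out
  F.TTT
  .F.TT
  FT.T.
  TT.F.
  TTTTF
Step 2: 4 trees catch fire, 5 burn out
  ..TTT
  ...TT
  .F.F.
  FT...
  TTTF.
Step 3: 4 trees catch fire, 4 burn out
  ..TTT
  ...FT
  .....
  .F...
  FTF..

..TTT
...FT
.....
.F...
FTF..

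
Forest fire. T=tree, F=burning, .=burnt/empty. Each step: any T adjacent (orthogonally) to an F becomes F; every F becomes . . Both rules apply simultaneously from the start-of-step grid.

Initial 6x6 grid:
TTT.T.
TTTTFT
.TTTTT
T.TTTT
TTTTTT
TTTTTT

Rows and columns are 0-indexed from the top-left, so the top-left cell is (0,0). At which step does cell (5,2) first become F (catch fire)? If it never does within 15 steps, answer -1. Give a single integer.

Step 1: cell (5,2)='T' (+4 fires, +1 burnt)
Step 2: cell (5,2)='T' (+4 fires, +4 burnt)
Step 3: cell (5,2)='T' (+6 fires, +4 burnt)
Step 4: cell (5,2)='T' (+7 fires, +6 burnt)
Step 5: cell (5,2)='T' (+4 fires, +7 burnt)
Step 6: cell (5,2)='F' (+2 fires, +4 burnt)
  -> target ignites at step 6
Step 7: cell (5,2)='.' (+2 fires, +2 burnt)
Step 8: cell (5,2)='.' (+2 fires, +2 burnt)
Step 9: cell (5,2)='.' (+0 fires, +2 burnt)
  fire out at step 9

6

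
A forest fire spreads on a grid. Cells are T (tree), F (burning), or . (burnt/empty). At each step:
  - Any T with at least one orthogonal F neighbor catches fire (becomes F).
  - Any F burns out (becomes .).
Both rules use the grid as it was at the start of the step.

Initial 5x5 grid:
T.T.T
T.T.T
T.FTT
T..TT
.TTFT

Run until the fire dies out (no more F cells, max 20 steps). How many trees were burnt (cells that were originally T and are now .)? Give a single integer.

Step 1: +5 fires, +2 burnt (F count now 5)
Step 2: +4 fires, +5 burnt (F count now 4)
Step 3: +1 fires, +4 burnt (F count now 1)
Step 4: +1 fires, +1 burnt (F count now 1)
Step 5: +0 fires, +1 burnt (F count now 0)
Fire out after step 5
Initially T: 15, now '.': 21
Total burnt (originally-T cells now '.'): 11

Answer: 11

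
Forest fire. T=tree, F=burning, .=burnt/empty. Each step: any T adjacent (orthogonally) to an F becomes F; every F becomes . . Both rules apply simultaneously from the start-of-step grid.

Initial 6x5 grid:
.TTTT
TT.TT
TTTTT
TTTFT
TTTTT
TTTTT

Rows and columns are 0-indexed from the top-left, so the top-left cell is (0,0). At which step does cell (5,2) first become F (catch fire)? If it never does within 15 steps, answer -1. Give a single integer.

Step 1: cell (5,2)='T' (+4 fires, +1 burnt)
Step 2: cell (5,2)='T' (+7 fires, +4 burnt)
Step 3: cell (5,2)='F' (+7 fires, +7 burnt)
  -> target ignites at step 3
Step 4: cell (5,2)='.' (+6 fires, +7 burnt)
Step 5: cell (5,2)='.' (+3 fires, +6 burnt)
Step 6: cell (5,2)='.' (+0 fires, +3 burnt)
  fire out at step 6

3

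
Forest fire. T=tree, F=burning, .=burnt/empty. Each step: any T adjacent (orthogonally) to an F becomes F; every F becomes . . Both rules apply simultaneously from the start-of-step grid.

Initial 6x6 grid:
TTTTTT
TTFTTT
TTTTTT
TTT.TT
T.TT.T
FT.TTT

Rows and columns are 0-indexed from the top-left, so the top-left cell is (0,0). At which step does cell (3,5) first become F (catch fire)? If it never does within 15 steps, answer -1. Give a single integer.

Step 1: cell (3,5)='T' (+6 fires, +2 burnt)
Step 2: cell (3,5)='T' (+8 fires, +6 burnt)
Step 3: cell (3,5)='T' (+7 fires, +8 burnt)
Step 4: cell (3,5)='T' (+4 fires, +7 burnt)
Step 5: cell (3,5)='F' (+2 fires, +4 burnt)
  -> target ignites at step 5
Step 6: cell (3,5)='.' (+2 fires, +2 burnt)
Step 7: cell (3,5)='.' (+1 fires, +2 burnt)
Step 8: cell (3,5)='.' (+0 fires, +1 burnt)
  fire out at step 8

5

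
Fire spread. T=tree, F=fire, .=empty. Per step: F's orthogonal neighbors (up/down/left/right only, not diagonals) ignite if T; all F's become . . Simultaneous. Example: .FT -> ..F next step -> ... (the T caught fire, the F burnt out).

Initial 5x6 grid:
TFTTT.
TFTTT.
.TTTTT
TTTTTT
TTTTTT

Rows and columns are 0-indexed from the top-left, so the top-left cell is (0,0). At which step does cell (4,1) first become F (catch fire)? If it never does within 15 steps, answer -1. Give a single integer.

Step 1: cell (4,1)='T' (+5 fires, +2 burnt)
Step 2: cell (4,1)='T' (+4 fires, +5 burnt)
Step 3: cell (4,1)='F' (+6 fires, +4 burnt)
  -> target ignites at step 3
Step 4: cell (4,1)='.' (+4 fires, +6 burnt)
Step 5: cell (4,1)='.' (+3 fires, +4 burnt)
Step 6: cell (4,1)='.' (+2 fires, +3 burnt)
Step 7: cell (4,1)='.' (+1 fires, +2 burnt)
Step 8: cell (4,1)='.' (+0 fires, +1 burnt)
  fire out at step 8

3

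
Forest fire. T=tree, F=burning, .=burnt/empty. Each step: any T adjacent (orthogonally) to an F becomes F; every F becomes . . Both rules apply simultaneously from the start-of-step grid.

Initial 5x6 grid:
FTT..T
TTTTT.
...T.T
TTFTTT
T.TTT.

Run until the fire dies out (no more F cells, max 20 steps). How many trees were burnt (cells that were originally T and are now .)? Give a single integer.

Answer: 18

Derivation:
Step 1: +5 fires, +2 burnt (F count now 5)
Step 2: +6 fires, +5 burnt (F count now 6)
Step 3: +5 fires, +6 burnt (F count now 5)
Step 4: +2 fires, +5 burnt (F count now 2)
Step 5: +0 fires, +2 burnt (F count now 0)
Fire out after step 5
Initially T: 19, now '.': 29
Total burnt (originally-T cells now '.'): 18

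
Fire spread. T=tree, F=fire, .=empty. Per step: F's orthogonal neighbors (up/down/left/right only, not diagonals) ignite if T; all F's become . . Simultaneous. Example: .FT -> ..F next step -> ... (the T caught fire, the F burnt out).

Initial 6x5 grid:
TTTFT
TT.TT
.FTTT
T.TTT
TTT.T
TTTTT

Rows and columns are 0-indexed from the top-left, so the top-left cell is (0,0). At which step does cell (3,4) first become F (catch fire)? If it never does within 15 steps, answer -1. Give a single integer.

Step 1: cell (3,4)='T' (+5 fires, +2 burnt)
Step 2: cell (3,4)='T' (+5 fires, +5 burnt)
Step 3: cell (3,4)='T' (+4 fires, +5 burnt)
Step 4: cell (3,4)='F' (+3 fires, +4 burnt)
  -> target ignites at step 4
Step 5: cell (3,4)='.' (+4 fires, +3 burnt)
Step 6: cell (3,4)='.' (+3 fires, +4 burnt)
Step 7: cell (3,4)='.' (+0 fires, +3 burnt)
  fire out at step 7

4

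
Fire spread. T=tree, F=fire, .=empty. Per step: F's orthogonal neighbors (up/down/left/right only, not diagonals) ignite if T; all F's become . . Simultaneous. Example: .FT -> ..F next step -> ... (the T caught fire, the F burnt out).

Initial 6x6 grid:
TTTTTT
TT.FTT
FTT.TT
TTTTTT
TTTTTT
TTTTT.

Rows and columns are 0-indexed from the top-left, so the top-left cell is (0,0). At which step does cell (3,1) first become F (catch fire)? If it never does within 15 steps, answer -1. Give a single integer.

Step 1: cell (3,1)='T' (+5 fires, +2 burnt)
Step 2: cell (3,1)='F' (+9 fires, +5 burnt)
  -> target ignites at step 2
Step 3: cell (3,1)='.' (+7 fires, +9 burnt)
Step 4: cell (3,1)='.' (+5 fires, +7 burnt)
Step 5: cell (3,1)='.' (+4 fires, +5 burnt)
Step 6: cell (3,1)='.' (+1 fires, +4 burnt)
Step 7: cell (3,1)='.' (+0 fires, +1 burnt)
  fire out at step 7

2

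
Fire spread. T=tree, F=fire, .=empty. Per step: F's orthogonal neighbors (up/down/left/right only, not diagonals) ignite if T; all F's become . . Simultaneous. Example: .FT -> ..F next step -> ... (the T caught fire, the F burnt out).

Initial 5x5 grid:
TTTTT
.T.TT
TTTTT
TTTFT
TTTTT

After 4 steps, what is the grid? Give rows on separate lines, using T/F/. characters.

Step 1: 4 trees catch fire, 1 burn out
  TTTTT
  .T.TT
  TTTFT
  TTF.F
  TTTFT
Step 2: 6 trees catch fire, 4 burn out
  TTTTT
  .T.FT
  TTF.F
  TF...
  TTF.F
Step 3: 5 trees catch fire, 6 burn out
  TTTFT
  .T..F
  TF...
  F....
  TF...
Step 4: 5 trees catch fire, 5 burn out
  TTF.F
  .F...
  F....
  .....
  F....

TTF.F
.F...
F....
.....
F....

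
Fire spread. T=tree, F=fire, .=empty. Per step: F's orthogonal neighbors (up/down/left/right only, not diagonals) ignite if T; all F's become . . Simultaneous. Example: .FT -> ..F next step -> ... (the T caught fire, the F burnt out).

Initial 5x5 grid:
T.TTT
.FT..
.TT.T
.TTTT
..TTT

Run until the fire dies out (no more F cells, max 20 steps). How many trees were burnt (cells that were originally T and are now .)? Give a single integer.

Step 1: +2 fires, +1 burnt (F count now 2)
Step 2: +3 fires, +2 burnt (F count now 3)
Step 3: +2 fires, +3 burnt (F count now 2)
Step 4: +3 fires, +2 burnt (F count now 3)
Step 5: +2 fires, +3 burnt (F count now 2)
Step 6: +2 fires, +2 burnt (F count now 2)
Step 7: +0 fires, +2 burnt (F count now 0)
Fire out after step 7
Initially T: 15, now '.': 24
Total burnt (originally-T cells now '.'): 14

Answer: 14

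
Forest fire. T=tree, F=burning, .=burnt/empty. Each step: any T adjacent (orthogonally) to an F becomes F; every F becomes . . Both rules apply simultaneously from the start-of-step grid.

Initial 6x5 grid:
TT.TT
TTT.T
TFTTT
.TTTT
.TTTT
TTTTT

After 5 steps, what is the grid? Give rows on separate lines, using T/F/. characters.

Step 1: 4 trees catch fire, 1 burn out
  TT.TT
  TFT.T
  F.FTT
  .FTTT
  .TTTT
  TTTTT
Step 2: 6 trees catch fire, 4 burn out
  TF.TT
  F.F.T
  ...FT
  ..FTT
  .FTTT
  TTTTT
Step 3: 5 trees catch fire, 6 burn out
  F..TT
  ....T
  ....F
  ...FT
  ..FTT
  TFTTT
Step 4: 5 trees catch fire, 5 burn out
  ...TT
  ....F
  .....
  ....F
  ...FT
  F.FTT
Step 5: 3 trees catch fire, 5 burn out
  ...TF
  .....
  .....
  .....
  ....F
  ...FT

...TF
.....
.....
.....
....F
...FT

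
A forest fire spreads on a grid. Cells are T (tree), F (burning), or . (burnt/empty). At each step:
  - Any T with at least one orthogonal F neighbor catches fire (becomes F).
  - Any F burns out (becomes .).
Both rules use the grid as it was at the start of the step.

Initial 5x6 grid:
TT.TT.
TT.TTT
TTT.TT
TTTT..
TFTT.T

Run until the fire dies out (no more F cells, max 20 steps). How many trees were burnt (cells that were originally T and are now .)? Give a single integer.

Step 1: +3 fires, +1 burnt (F count now 3)
Step 2: +4 fires, +3 burnt (F count now 4)
Step 3: +4 fires, +4 burnt (F count now 4)
Step 4: +2 fires, +4 burnt (F count now 2)
Step 5: +1 fires, +2 burnt (F count now 1)
Step 6: +0 fires, +1 burnt (F count now 0)
Fire out after step 6
Initially T: 22, now '.': 22
Total burnt (originally-T cells now '.'): 14

Answer: 14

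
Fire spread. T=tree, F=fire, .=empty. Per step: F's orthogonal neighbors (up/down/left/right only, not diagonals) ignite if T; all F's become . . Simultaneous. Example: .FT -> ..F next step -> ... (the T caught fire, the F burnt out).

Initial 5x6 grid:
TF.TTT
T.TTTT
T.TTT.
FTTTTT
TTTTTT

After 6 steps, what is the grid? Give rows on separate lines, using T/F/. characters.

Step 1: 4 trees catch fire, 2 burn out
  F..TTT
  T.TTTT
  F.TTT.
  .FTTTT
  FTTTTT
Step 2: 3 trees catch fire, 4 burn out
  ...TTT
  F.TTTT
  ..TTT.
  ..FTTT
  .FTTTT
Step 3: 3 trees catch fire, 3 burn out
  ...TTT
  ..TTTT
  ..FTT.
  ...FTT
  ..FTTT
Step 4: 4 trees catch fire, 3 burn out
  ...TTT
  ..FTTT
  ...FT.
  ....FT
  ...FTT
Step 5: 4 trees catch fire, 4 burn out
  ...TTT
  ...FTT
  ....F.
  .....F
  ....FT
Step 6: 3 trees catch fire, 4 burn out
  ...FTT
  ....FT
  ......
  ......
  .....F

...FTT
....FT
......
......
.....F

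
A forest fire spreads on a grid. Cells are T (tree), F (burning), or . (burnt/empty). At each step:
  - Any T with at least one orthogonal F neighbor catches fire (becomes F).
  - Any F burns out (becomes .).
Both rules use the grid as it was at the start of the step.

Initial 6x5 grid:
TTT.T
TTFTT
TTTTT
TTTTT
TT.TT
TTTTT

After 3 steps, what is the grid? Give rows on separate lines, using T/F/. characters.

Step 1: 4 trees catch fire, 1 burn out
  TTF.T
  TF.FT
  TTFTT
  TTTTT
  TT.TT
  TTTTT
Step 2: 6 trees catch fire, 4 burn out
  TF..T
  F...F
  TF.FT
  TTFTT
  TT.TT
  TTTTT
Step 3: 6 trees catch fire, 6 burn out
  F...F
  .....
  F...F
  TF.FT
  TT.TT
  TTTTT

F...F
.....
F...F
TF.FT
TT.TT
TTTTT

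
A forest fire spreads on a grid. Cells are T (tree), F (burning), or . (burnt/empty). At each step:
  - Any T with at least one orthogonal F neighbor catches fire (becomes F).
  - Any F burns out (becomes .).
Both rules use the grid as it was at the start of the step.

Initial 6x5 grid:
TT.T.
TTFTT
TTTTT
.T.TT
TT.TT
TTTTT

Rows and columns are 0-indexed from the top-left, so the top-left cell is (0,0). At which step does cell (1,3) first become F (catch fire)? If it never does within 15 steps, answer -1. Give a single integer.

Step 1: cell (1,3)='F' (+3 fires, +1 burnt)
  -> target ignites at step 1
Step 2: cell (1,3)='.' (+6 fires, +3 burnt)
Step 3: cell (1,3)='.' (+5 fires, +6 burnt)
Step 4: cell (1,3)='.' (+3 fires, +5 burnt)
Step 5: cell (1,3)='.' (+4 fires, +3 burnt)
Step 6: cell (1,3)='.' (+3 fires, +4 burnt)
Step 7: cell (1,3)='.' (+0 fires, +3 burnt)
  fire out at step 7

1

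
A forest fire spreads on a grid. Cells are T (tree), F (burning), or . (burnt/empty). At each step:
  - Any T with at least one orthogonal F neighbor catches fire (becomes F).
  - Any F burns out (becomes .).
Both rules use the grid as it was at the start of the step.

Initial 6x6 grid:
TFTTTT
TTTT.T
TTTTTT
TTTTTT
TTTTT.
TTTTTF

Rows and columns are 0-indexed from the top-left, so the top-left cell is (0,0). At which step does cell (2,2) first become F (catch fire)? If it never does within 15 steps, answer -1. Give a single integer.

Step 1: cell (2,2)='T' (+4 fires, +2 burnt)
Step 2: cell (2,2)='T' (+6 fires, +4 burnt)
Step 3: cell (2,2)='F' (+8 fires, +6 burnt)
  -> target ignites at step 3
Step 4: cell (2,2)='.' (+10 fires, +8 burnt)
Step 5: cell (2,2)='.' (+4 fires, +10 burnt)
Step 6: cell (2,2)='.' (+0 fires, +4 burnt)
  fire out at step 6

3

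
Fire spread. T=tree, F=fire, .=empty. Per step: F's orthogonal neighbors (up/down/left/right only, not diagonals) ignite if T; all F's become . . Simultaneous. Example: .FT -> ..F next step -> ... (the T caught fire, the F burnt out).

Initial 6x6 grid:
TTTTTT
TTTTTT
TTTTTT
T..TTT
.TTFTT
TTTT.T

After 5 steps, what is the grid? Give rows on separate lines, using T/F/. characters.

Step 1: 4 trees catch fire, 1 burn out
  TTTTTT
  TTTTTT
  TTTTTT
  T..FTT
  .TF.FT
  TTTF.T
Step 2: 5 trees catch fire, 4 burn out
  TTTTTT
  TTTTTT
  TTTFTT
  T...FT
  .F...F
  TTF..T
Step 3: 6 trees catch fire, 5 burn out
  TTTTTT
  TTTFTT
  TTF.FT
  T....F
  ......
  TF...F
Step 4: 6 trees catch fire, 6 burn out
  TTTFTT
  TTF.FT
  TF...F
  T.....
  ......
  F.....
Step 5: 5 trees catch fire, 6 burn out
  TTF.FT
  TF...F
  F.....
  T.....
  ......
  ......

TTF.FT
TF...F
F.....
T.....
......
......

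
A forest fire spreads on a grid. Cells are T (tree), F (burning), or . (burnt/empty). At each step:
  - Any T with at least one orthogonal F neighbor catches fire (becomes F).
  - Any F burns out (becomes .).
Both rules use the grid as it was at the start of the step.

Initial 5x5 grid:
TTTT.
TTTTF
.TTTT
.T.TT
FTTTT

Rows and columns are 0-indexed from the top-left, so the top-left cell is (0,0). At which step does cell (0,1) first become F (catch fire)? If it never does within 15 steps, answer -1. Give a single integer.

Step 1: cell (0,1)='T' (+3 fires, +2 burnt)
Step 2: cell (0,1)='T' (+6 fires, +3 burnt)
Step 3: cell (0,1)='T' (+7 fires, +6 burnt)
Step 4: cell (0,1)='F' (+2 fires, +7 burnt)
  -> target ignites at step 4
Step 5: cell (0,1)='.' (+1 fires, +2 burnt)
Step 6: cell (0,1)='.' (+0 fires, +1 burnt)
  fire out at step 6

4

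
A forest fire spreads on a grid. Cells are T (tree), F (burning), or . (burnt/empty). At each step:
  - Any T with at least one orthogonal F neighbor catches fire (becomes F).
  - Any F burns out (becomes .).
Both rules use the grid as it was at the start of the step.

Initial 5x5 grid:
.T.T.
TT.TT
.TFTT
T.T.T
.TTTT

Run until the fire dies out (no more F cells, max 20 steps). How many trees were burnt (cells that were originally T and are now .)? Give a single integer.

Answer: 15

Derivation:
Step 1: +3 fires, +1 burnt (F count now 3)
Step 2: +4 fires, +3 burnt (F count now 4)
Step 3: +7 fires, +4 burnt (F count now 7)
Step 4: +1 fires, +7 burnt (F count now 1)
Step 5: +0 fires, +1 burnt (F count now 0)
Fire out after step 5
Initially T: 16, now '.': 24
Total burnt (originally-T cells now '.'): 15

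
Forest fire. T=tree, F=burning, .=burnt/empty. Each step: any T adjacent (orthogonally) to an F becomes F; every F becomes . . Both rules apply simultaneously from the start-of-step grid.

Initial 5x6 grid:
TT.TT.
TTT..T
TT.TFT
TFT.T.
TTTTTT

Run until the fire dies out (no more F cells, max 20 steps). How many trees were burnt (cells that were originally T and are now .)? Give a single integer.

Step 1: +7 fires, +2 burnt (F count now 7)
Step 2: +6 fires, +7 burnt (F count now 6)
Step 3: +5 fires, +6 burnt (F count now 5)
Step 4: +1 fires, +5 burnt (F count now 1)
Step 5: +0 fires, +1 burnt (F count now 0)
Fire out after step 5
Initially T: 21, now '.': 28
Total burnt (originally-T cells now '.'): 19

Answer: 19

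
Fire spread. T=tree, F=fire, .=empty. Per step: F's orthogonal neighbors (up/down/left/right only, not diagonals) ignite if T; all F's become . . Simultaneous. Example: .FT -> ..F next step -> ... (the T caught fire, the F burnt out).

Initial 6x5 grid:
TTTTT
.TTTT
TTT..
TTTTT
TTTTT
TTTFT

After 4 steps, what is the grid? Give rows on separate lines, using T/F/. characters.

Step 1: 3 trees catch fire, 1 burn out
  TTTTT
  .TTTT
  TTT..
  TTTTT
  TTTFT
  TTF.F
Step 2: 4 trees catch fire, 3 burn out
  TTTTT
  .TTTT
  TTT..
  TTTFT
  TTF.F
  TF...
Step 3: 4 trees catch fire, 4 burn out
  TTTTT
  .TTTT
  TTT..
  TTF.F
  TF...
  F....
Step 4: 3 trees catch fire, 4 burn out
  TTTTT
  .TTTT
  TTF..
  TF...
  F....
  .....

TTTTT
.TTTT
TTF..
TF...
F....
.....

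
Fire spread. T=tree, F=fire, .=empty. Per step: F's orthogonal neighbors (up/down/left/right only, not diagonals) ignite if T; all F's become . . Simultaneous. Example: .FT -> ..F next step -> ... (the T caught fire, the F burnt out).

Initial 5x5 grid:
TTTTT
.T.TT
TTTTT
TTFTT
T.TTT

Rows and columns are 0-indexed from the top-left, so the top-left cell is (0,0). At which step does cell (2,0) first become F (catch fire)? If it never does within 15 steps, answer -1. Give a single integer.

Step 1: cell (2,0)='T' (+4 fires, +1 burnt)
Step 2: cell (2,0)='T' (+5 fires, +4 burnt)
Step 3: cell (2,0)='F' (+6 fires, +5 burnt)
  -> target ignites at step 3
Step 4: cell (2,0)='.' (+3 fires, +6 burnt)
Step 5: cell (2,0)='.' (+3 fires, +3 burnt)
Step 6: cell (2,0)='.' (+0 fires, +3 burnt)
  fire out at step 6

3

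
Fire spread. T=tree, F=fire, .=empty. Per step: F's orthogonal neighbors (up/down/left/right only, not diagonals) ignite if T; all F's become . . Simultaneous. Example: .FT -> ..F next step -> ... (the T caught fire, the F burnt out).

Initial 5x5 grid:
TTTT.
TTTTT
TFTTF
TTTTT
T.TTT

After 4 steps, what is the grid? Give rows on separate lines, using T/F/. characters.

Step 1: 7 trees catch fire, 2 burn out
  TTTT.
  TFTTF
  F.FF.
  TFTTF
  T.TTT
Step 2: 8 trees catch fire, 7 burn out
  TFTT.
  F.FF.
  .....
  F.FF.
  T.TTF
Step 3: 6 trees catch fire, 8 burn out
  F.FF.
  .....
  .....
  .....
  F.FF.
Step 4: 0 trees catch fire, 6 burn out
  .....
  .....
  .....
  .....
  .....

.....
.....
.....
.....
.....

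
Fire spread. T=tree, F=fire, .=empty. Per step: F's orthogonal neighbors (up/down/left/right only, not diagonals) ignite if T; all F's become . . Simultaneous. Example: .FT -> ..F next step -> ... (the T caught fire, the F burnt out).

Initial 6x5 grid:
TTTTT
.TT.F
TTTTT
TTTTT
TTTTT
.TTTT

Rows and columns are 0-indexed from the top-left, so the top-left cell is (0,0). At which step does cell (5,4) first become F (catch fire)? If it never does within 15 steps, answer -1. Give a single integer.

Step 1: cell (5,4)='T' (+2 fires, +1 burnt)
Step 2: cell (5,4)='T' (+3 fires, +2 burnt)
Step 3: cell (5,4)='T' (+4 fires, +3 burnt)
Step 4: cell (5,4)='F' (+6 fires, +4 burnt)
  -> target ignites at step 4
Step 5: cell (5,4)='.' (+6 fires, +6 burnt)
Step 6: cell (5,4)='.' (+3 fires, +6 burnt)
Step 7: cell (5,4)='.' (+2 fires, +3 burnt)
Step 8: cell (5,4)='.' (+0 fires, +2 burnt)
  fire out at step 8

4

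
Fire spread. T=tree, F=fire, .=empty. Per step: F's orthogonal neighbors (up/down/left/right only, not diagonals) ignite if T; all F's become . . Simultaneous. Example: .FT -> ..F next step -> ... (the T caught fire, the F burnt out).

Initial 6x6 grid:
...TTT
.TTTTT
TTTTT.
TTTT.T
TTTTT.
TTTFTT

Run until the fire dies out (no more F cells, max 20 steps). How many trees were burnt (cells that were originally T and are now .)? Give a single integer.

Step 1: +3 fires, +1 burnt (F count now 3)
Step 2: +5 fires, +3 burnt (F count now 5)
Step 3: +4 fires, +5 burnt (F count now 4)
Step 4: +5 fires, +4 burnt (F count now 5)
Step 5: +5 fires, +5 burnt (F count now 5)
Step 6: +4 fires, +5 burnt (F count now 4)
Step 7: +1 fires, +4 burnt (F count now 1)
Step 8: +0 fires, +1 burnt (F count now 0)
Fire out after step 8
Initially T: 28, now '.': 35
Total burnt (originally-T cells now '.'): 27

Answer: 27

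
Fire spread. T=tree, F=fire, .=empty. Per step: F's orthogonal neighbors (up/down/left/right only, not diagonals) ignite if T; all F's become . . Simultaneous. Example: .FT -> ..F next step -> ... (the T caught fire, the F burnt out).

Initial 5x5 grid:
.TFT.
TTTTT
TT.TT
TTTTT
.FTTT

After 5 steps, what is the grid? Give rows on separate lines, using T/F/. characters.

Step 1: 5 trees catch fire, 2 burn out
  .F.F.
  TTFTT
  TT.TT
  TFTTT
  ..FTT
Step 2: 6 trees catch fire, 5 burn out
  .....
  TF.FT
  TF.TT
  F.FTT
  ...FT
Step 3: 6 trees catch fire, 6 burn out
  .....
  F...F
  F..FT
  ...FT
  ....F
Step 4: 2 trees catch fire, 6 burn out
  .....
  .....
  ....F
  ....F
  .....
Step 5: 0 trees catch fire, 2 burn out
  .....
  .....
  .....
  .....
  .....

.....
.....
.....
.....
.....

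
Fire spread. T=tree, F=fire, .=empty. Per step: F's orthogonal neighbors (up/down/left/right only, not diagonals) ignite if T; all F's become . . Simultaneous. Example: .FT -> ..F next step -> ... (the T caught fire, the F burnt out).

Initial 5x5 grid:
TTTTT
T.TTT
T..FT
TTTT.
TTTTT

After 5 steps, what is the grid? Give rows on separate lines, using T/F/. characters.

Step 1: 3 trees catch fire, 1 burn out
  TTTTT
  T.TFT
  T...F
  TTTF.
  TTTTT
Step 2: 5 trees catch fire, 3 burn out
  TTTFT
  T.F.F
  T....
  TTF..
  TTTFT
Step 3: 5 trees catch fire, 5 burn out
  TTF.F
  T....
  T....
  TF...
  TTF.F
Step 4: 3 trees catch fire, 5 burn out
  TF...
  T....
  T....
  F....
  TF...
Step 5: 3 trees catch fire, 3 burn out
  F....
  T....
  F....
  .....
  F....

F....
T....
F....
.....
F....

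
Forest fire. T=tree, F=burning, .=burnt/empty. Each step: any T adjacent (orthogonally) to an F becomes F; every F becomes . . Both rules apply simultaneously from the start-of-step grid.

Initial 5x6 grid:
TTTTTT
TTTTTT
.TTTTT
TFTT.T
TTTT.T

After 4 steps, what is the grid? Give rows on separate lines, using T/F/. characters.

Step 1: 4 trees catch fire, 1 burn out
  TTTTTT
  TTTTTT
  .FTTTT
  F.FT.T
  TFTT.T
Step 2: 5 trees catch fire, 4 burn out
  TTTTTT
  TFTTTT
  ..FTTT
  ...F.T
  F.FT.T
Step 3: 5 trees catch fire, 5 burn out
  TFTTTT
  F.FTTT
  ...FTT
  .....T
  ...F.T
Step 4: 4 trees catch fire, 5 burn out
  F.FTTT
  ...FTT
  ....FT
  .....T
  .....T

F.FTTT
...FTT
....FT
.....T
.....T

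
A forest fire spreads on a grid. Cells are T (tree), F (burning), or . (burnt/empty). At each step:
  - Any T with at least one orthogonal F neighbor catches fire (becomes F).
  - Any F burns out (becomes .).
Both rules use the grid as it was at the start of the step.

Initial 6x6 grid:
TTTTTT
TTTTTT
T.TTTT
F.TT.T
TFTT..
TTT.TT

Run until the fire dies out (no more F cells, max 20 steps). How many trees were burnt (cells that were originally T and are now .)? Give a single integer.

Step 1: +4 fires, +2 burnt (F count now 4)
Step 2: +5 fires, +4 burnt (F count now 5)
Step 3: +4 fires, +5 burnt (F count now 4)
Step 4: +3 fires, +4 burnt (F count now 3)
Step 5: +3 fires, +3 burnt (F count now 3)
Step 6: +3 fires, +3 burnt (F count now 3)
Step 7: +3 fires, +3 burnt (F count now 3)
Step 8: +1 fires, +3 burnt (F count now 1)
Step 9: +0 fires, +1 burnt (F count now 0)
Fire out after step 9
Initially T: 28, now '.': 34
Total burnt (originally-T cells now '.'): 26

Answer: 26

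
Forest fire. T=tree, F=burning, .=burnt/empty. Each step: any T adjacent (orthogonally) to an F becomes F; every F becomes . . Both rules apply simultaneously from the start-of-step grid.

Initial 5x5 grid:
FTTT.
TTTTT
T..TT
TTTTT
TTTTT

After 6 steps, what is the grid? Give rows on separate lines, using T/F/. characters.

Step 1: 2 trees catch fire, 1 burn out
  .FTT.
  FTTTT
  T..TT
  TTTTT
  TTTTT
Step 2: 3 trees catch fire, 2 burn out
  ..FT.
  .FTTT
  F..TT
  TTTTT
  TTTTT
Step 3: 3 trees catch fire, 3 burn out
  ...F.
  ..FTT
  ...TT
  FTTTT
  TTTTT
Step 4: 3 trees catch fire, 3 burn out
  .....
  ...FT
  ...TT
  .FTTT
  FTTTT
Step 5: 4 trees catch fire, 3 burn out
  .....
  ....F
  ...FT
  ..FTT
  .FTTT
Step 6: 3 trees catch fire, 4 burn out
  .....
  .....
  ....F
  ...FT
  ..FTT

.....
.....
....F
...FT
..FTT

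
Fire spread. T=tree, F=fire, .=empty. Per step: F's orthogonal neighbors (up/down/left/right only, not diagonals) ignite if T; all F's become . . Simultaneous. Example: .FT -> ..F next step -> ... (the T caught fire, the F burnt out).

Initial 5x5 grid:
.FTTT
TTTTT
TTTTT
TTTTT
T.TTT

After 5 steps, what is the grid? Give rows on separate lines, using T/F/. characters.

Step 1: 2 trees catch fire, 1 burn out
  ..FTT
  TFTTT
  TTTTT
  TTTTT
  T.TTT
Step 2: 4 trees catch fire, 2 burn out
  ...FT
  F.FTT
  TFTTT
  TTTTT
  T.TTT
Step 3: 5 trees catch fire, 4 burn out
  ....F
  ...FT
  F.FTT
  TFTTT
  T.TTT
Step 4: 4 trees catch fire, 5 burn out
  .....
  ....F
  ...FT
  F.FTT
  T.TTT
Step 5: 4 trees catch fire, 4 burn out
  .....
  .....
  ....F
  ...FT
  F.FTT

.....
.....
....F
...FT
F.FTT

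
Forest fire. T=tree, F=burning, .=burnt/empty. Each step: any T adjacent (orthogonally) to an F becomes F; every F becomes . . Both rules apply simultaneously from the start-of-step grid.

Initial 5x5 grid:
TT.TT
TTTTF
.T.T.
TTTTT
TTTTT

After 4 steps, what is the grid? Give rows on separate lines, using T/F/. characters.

Step 1: 2 trees catch fire, 1 burn out
  TT.TF
  TTTF.
  .T.T.
  TTTTT
  TTTTT
Step 2: 3 trees catch fire, 2 burn out
  TT.F.
  TTF..
  .T.F.
  TTTTT
  TTTTT
Step 3: 2 trees catch fire, 3 burn out
  TT...
  TF...
  .T...
  TTTFT
  TTTTT
Step 4: 6 trees catch fire, 2 burn out
  TF...
  F....
  .F...
  TTF.F
  TTTFT

TF...
F....
.F...
TTF.F
TTTFT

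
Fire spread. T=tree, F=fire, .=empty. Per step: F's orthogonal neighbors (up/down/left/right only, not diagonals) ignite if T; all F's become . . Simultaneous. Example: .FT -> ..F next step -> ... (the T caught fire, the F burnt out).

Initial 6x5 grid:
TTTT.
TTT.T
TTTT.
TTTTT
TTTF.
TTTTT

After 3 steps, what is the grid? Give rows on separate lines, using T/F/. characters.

Step 1: 3 trees catch fire, 1 burn out
  TTTT.
  TTT.T
  TTTT.
  TTTFT
  TTF..
  TTTFT
Step 2: 6 trees catch fire, 3 burn out
  TTTT.
  TTT.T
  TTTF.
  TTF.F
  TF...
  TTF.F
Step 3: 4 trees catch fire, 6 burn out
  TTTT.
  TTT.T
  TTF..
  TF...
  F....
  TF...

TTTT.
TTT.T
TTF..
TF...
F....
TF...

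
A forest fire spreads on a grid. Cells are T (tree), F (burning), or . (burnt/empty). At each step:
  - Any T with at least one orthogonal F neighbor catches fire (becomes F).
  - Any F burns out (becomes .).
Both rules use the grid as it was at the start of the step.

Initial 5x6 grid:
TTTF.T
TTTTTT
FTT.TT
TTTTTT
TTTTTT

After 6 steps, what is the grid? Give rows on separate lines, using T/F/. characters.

Step 1: 5 trees catch fire, 2 burn out
  TTF..T
  FTTFTT
  .FT.TT
  FTTTTT
  TTTTTT
Step 2: 8 trees catch fire, 5 burn out
  FF...T
  .FF.FT
  ..F.TT
  .FTTTT
  FTTTTT
Step 3: 4 trees catch fire, 8 burn out
  .....T
  .....F
  ....FT
  ..FTTT
  .FTTTT
Step 4: 5 trees catch fire, 4 burn out
  .....F
  ......
  .....F
  ...FFT
  ..FTTT
Step 5: 3 trees catch fire, 5 burn out
  ......
  ......
  ......
  .....F
  ...FFT
Step 6: 1 trees catch fire, 3 burn out
  ......
  ......
  ......
  ......
  .....F

......
......
......
......
.....F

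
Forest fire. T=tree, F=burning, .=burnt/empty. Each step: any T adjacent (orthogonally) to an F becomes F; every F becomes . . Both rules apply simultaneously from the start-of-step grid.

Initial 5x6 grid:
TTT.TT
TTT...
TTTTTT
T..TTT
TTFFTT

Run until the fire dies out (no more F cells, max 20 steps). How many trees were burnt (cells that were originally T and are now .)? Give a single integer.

Step 1: +3 fires, +2 burnt (F count now 3)
Step 2: +4 fires, +3 burnt (F count now 4)
Step 3: +4 fires, +4 burnt (F count now 4)
Step 4: +4 fires, +4 burnt (F count now 4)
Step 5: +3 fires, +4 burnt (F count now 3)
Step 6: +2 fires, +3 burnt (F count now 2)
Step 7: +0 fires, +2 burnt (F count now 0)
Fire out after step 7
Initially T: 22, now '.': 28
Total burnt (originally-T cells now '.'): 20

Answer: 20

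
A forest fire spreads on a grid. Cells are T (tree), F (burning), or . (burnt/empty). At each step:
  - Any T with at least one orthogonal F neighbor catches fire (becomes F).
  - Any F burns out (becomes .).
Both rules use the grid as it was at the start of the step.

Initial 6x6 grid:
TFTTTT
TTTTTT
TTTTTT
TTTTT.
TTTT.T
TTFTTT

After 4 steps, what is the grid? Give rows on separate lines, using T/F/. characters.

Step 1: 6 trees catch fire, 2 burn out
  F.FTTT
  TFTTTT
  TTTTTT
  TTTTT.
  TTFT.T
  TF.FTT
Step 2: 9 trees catch fire, 6 burn out
  ...FTT
  F.FTTT
  TFTTTT
  TTFTT.
  TF.F.T
  F...FT
Step 3: 8 trees catch fire, 9 burn out
  ....FT
  ...FTT
  F.FTTT
  TF.FT.
  F....T
  .....F
Step 4: 6 trees catch fire, 8 burn out
  .....F
  ....FT
  ...FTT
  F...F.
  .....F
  ......

.....F
....FT
...FTT
F...F.
.....F
......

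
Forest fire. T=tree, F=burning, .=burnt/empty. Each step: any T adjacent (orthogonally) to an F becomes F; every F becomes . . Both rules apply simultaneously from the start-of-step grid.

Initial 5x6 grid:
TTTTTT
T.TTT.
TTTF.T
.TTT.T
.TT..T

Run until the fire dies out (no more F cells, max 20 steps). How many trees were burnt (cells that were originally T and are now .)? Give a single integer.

Answer: 18

Derivation:
Step 1: +3 fires, +1 burnt (F count now 3)
Step 2: +5 fires, +3 burnt (F count now 5)
Step 3: +5 fires, +5 burnt (F count now 5)
Step 4: +4 fires, +5 burnt (F count now 4)
Step 5: +1 fires, +4 burnt (F count now 1)
Step 6: +0 fires, +1 burnt (F count now 0)
Fire out after step 6
Initially T: 21, now '.': 27
Total burnt (originally-T cells now '.'): 18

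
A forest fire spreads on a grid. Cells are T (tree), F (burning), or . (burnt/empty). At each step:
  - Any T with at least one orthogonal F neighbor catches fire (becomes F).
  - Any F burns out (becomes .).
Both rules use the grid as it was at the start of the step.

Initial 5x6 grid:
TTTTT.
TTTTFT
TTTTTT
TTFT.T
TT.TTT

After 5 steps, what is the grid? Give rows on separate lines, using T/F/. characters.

Step 1: 7 trees catch fire, 2 burn out
  TTTTF.
  TTTF.F
  TTFTFT
  TF.F.T
  TT.TTT
Step 2: 8 trees catch fire, 7 burn out
  TTTF..
  TTF...
  TF.F.F
  F....T
  TF.FTT
Step 3: 6 trees catch fire, 8 burn out
  TTF...
  TF....
  F.....
  .....F
  F...FT
Step 4: 3 trees catch fire, 6 burn out
  TF....
  F.....
  ......
  ......
  .....F
Step 5: 1 trees catch fire, 3 burn out
  F.....
  ......
  ......
  ......
  ......

F.....
......
......
......
......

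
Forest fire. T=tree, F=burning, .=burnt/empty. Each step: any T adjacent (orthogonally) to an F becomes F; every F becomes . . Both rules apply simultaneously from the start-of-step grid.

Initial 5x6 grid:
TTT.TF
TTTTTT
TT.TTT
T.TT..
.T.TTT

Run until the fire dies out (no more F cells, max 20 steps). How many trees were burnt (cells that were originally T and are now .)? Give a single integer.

Answer: 21

Derivation:
Step 1: +2 fires, +1 burnt (F count now 2)
Step 2: +2 fires, +2 burnt (F count now 2)
Step 3: +2 fires, +2 burnt (F count now 2)
Step 4: +2 fires, +2 burnt (F count now 2)
Step 5: +3 fires, +2 burnt (F count now 3)
Step 6: +5 fires, +3 burnt (F count now 5)
Step 7: +3 fires, +5 burnt (F count now 3)
Step 8: +2 fires, +3 burnt (F count now 2)
Step 9: +0 fires, +2 burnt (F count now 0)
Fire out after step 9
Initially T: 22, now '.': 29
Total burnt (originally-T cells now '.'): 21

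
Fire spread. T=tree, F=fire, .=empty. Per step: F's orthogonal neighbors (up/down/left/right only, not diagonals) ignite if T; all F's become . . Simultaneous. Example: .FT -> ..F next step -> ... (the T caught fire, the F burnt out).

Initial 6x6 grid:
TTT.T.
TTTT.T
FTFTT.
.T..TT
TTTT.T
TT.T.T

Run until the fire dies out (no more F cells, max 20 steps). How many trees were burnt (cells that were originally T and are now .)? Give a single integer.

Step 1: +4 fires, +2 burnt (F count now 4)
Step 2: +6 fires, +4 burnt (F count now 6)
Step 3: +3 fires, +6 burnt (F count now 3)
Step 4: +4 fires, +3 burnt (F count now 4)
Step 5: +3 fires, +4 burnt (F count now 3)
Step 6: +2 fires, +3 burnt (F count now 2)
Step 7: +0 fires, +2 burnt (F count now 0)
Fire out after step 7
Initially T: 24, now '.': 34
Total burnt (originally-T cells now '.'): 22

Answer: 22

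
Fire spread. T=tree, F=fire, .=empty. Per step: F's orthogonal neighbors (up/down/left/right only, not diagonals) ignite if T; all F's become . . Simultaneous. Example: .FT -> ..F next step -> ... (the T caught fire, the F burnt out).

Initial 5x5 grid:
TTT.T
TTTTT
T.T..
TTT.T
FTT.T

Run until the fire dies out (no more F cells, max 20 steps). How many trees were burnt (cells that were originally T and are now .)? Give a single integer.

Step 1: +2 fires, +1 burnt (F count now 2)
Step 2: +3 fires, +2 burnt (F count now 3)
Step 3: +2 fires, +3 burnt (F count now 2)
Step 4: +3 fires, +2 burnt (F count now 3)
Step 5: +2 fires, +3 burnt (F count now 2)
Step 6: +2 fires, +2 burnt (F count now 2)
Step 7: +1 fires, +2 burnt (F count now 1)
Step 8: +1 fires, +1 burnt (F count now 1)
Step 9: +0 fires, +1 burnt (F count now 0)
Fire out after step 9
Initially T: 18, now '.': 23
Total burnt (originally-T cells now '.'): 16

Answer: 16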